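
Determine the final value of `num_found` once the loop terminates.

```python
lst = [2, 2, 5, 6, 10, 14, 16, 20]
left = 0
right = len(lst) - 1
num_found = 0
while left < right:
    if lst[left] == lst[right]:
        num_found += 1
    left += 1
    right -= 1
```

Let's trace through this code step by step.

Initialize: lst = [2, 2, 5, 6, 10, 14, 16, 20]
Initialize: left = 0
Initialize: right = 7
Initialize: num_found = 0
Entering loop: while left < right:
After iteration 1: left = 1, right = 6, num_found = 0
After iteration 2: left = 2, right = 5, num_found = 0
After iteration 3: left = 3, right = 4, num_found = 0
After iteration 4: left = 4, right = 3, num_found = 0
Loop ends.

Final answer: 0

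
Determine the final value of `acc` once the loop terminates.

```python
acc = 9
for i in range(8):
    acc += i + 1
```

Let's trace through this code step by step.

Initialize: acc = 9
Entering loop: for i in range(8):
After iteration 1: i = 0, acc = 10
After iteration 2: i = 1, acc = 12
After iteration 3: i = 2, acc = 15
After iteration 4: i = 3, acc = 19
After iteration 5: i = 4, acc = 24
After iteration 6: i = 5, acc = 30
After iteration 7: i = 6, acc = 37
After iteration 8: i = 7, acc = 45
Loop ends.

Final answer: 45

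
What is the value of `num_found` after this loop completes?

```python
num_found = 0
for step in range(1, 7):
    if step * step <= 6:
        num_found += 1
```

Let's trace through this code step by step.

Initialize: num_found = 0
Entering loop: for step in range(1, 7):
After iteration 1: step = 1, num_found = 1
After iteration 2: step = 2, num_found = 2
After iteration 3: step = 3, num_found = 2
After iteration 4: step = 4, num_found = 2
After iteration 5: step = 5, num_found = 2
After iteration 6: step = 6, num_found = 2
Loop ends.

Final answer: 2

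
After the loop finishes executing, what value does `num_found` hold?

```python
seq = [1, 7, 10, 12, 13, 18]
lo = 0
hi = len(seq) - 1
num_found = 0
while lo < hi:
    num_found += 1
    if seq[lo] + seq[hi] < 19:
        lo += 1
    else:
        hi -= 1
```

Let's trace through this code step by step.

Initialize: seq = [1, 7, 10, 12, 13, 18]
Initialize: lo = 0
Initialize: hi = 5
Initialize: num_found = 0
Entering loop: while lo < hi:
After iteration 1: lo = 0, hi = 4, num_found = 1
After iteration 2: lo = 1, hi = 4, num_found = 2
After iteration 3: lo = 1, hi = 3, num_found = 3
After iteration 4: lo = 1, hi = 2, num_found = 4
After iteration 5: lo = 2, hi = 2, num_found = 5
Loop ends.

Final answer: 5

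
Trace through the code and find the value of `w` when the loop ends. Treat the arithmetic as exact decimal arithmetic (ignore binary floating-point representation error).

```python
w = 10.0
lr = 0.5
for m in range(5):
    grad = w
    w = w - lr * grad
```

Let's trace through this code step by step.

Initialize: w = 10.0
Initialize: lr = 0.5
Entering loop: for m in range(5):
After iteration 1: m = 0, w = 5.0, grad = 10.0
After iteration 2: m = 1, w = 2.5, grad = 5.0
After iteration 3: m = 2, w = 1.25, grad = 2.5
After iteration 4: m = 3, w = 0.625, grad = 1.25
After iteration 5: m = 4, w = 0.3125, grad = 0.625
Loop ends.

Final answer: 0.3125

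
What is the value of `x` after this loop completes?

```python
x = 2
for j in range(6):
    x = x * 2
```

Let's trace through this code step by step.

Initialize: x = 2
Entering loop: for j in range(6):
After iteration 1: j = 0, x = 4
After iteration 2: j = 1, x = 8
After iteration 3: j = 2, x = 16
After iteration 4: j = 3, x = 32
After iteration 5: j = 4, x = 64
After iteration 6: j = 5, x = 128
Loop ends.

Final answer: 128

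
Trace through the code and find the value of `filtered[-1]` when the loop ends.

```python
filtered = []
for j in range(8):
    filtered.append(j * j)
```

Let's trace through this code step by step.

Initialize: filtered = []
Entering loop: for j in range(8):
After iteration 1: j = 0, filtered = [0]
After iteration 2: j = 1, filtered = [0, 1]
After iteration 3: j = 2, filtered = [0, 1, 4]
After iteration 4: j = 3, filtered = [0, 1, 4, 9]
After iteration 5: j = 4, filtered = [0, 1, 4, 9, 16]
After iteration 6: j = 5, filtered = [0, 1, 4, 9, 16, 25]
After iteration 7: j = 6, filtered = [0, 1, 4, 9, 16, 25, 36]
After iteration 8: j = 7, filtered = [0, 1, 4, 9, 16, 25, 36, 49]
Loop ends.
filtered[-1] = 49

Final answer: 49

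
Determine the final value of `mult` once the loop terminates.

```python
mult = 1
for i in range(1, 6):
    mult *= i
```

Let's trace through this code step by step.

Initialize: mult = 1
Entering loop: for i in range(1, 6):
After iteration 1: i = 1, mult = 1
After iteration 2: i = 2, mult = 2
After iteration 3: i = 3, mult = 6
After iteration 4: i = 4, mult = 24
After iteration 5: i = 5, mult = 120
Loop ends.

Final answer: 120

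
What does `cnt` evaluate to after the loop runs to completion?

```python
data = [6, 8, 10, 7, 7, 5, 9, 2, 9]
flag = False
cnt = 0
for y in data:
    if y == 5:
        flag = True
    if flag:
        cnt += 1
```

Let's trace through this code step by step.

Initialize: data = [6, 8, 10, 7, 7, 5, 9, 2, 9]
Initialize: flag = False
Initialize: cnt = 0
Entering loop: for y in data:
After iteration 1: y = 6, flag = False, cnt = 0
After iteration 2: y = 8, flag = False, cnt = 0
After iteration 3: y = 10, flag = False, cnt = 0
After iteration 4: y = 7, flag = False, cnt = 0
After iteration 5: y = 7, flag = False, cnt = 0
After iteration 6: y = 5, flag = True, cnt = 1
After iteration 7: y = 9, flag = True, cnt = 2
After iteration 8: y = 2, flag = True, cnt = 3
After iteration 9: y = 9, flag = True, cnt = 4
Loop ends.

Final answer: 4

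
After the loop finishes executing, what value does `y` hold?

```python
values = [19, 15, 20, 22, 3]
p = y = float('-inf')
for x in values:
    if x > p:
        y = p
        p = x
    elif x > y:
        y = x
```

Let's trace through this code step by step.

Initialize: values = [19, 15, 20, 22, 3]
Initialize: p = -inf
Initialize: y = -inf
Entering loop: for x in values:
After iteration 1: x = 19, p = 19, y = -inf
After iteration 2: x = 15, p = 19, y = 15
After iteration 3: x = 20, p = 20, y = 19
After iteration 4: x = 22, p = 22, y = 20
After iteration 5: x = 3, p = 22, y = 20
Loop ends.

Final answer: 20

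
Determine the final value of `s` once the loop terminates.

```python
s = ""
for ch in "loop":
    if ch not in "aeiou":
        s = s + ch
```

Let's trace through this code step by step.

Initialize: s = ''
Entering loop: for ch in "loop":
After iteration 1: ch = 'l', s = 'l'
After iteration 2: ch = 'o', s = 'l'
After iteration 3: ch = 'o', s = 'l'
After iteration 4: ch = 'p', s = 'lp'
Loop ends.

Final answer: 'lp'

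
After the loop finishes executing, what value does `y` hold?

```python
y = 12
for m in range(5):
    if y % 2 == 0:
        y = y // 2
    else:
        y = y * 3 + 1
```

Let's trace through this code step by step.

Initialize: y = 12
Entering loop: for m in range(5):
After iteration 1: m = 0, y = 6
After iteration 2: m = 1, y = 3
After iteration 3: m = 2, y = 10
After iteration 4: m = 3, y = 5
After iteration 5: m = 4, y = 16
Loop ends.

Final answer: 16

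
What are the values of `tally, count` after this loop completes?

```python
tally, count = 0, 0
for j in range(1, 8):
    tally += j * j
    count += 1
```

Let's trace through this code step by step.

Initialize: tally = 0
Initialize: count = 0
Entering loop: for j in range(1, 8):
After iteration 1: j = 1, tally = 1, count = 1
After iteration 2: j = 2, tally = 5, count = 2
After iteration 3: j = 3, tally = 14, count = 3
After iteration 4: j = 4, tally = 30, count = 4
After iteration 5: j = 5, tally = 55, count = 5
After iteration 6: j = 6, tally = 91, count = 6
After iteration 7: j = 7, tally = 140, count = 7
Loop ends.

Final answer: 140, 7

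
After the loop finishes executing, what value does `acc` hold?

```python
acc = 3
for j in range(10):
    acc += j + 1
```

Let's trace through this code step by step.

Initialize: acc = 3
Entering loop: for j in range(10):
After iteration 1: j = 0, acc = 4
After iteration 2: j = 1, acc = 6
After iteration 3: j = 2, acc = 9
After iteration 4: j = 3, acc = 13
After iteration 5: j = 4, acc = 18
After iteration 6: j = 5, acc = 24
After iteration 7: j = 6, acc = 31
After iteration 8: j = 7, acc = 39
After iteration 9: j = 8, acc = 48
After iteration 10: j = 9, acc = 58
Loop ends.

Final answer: 58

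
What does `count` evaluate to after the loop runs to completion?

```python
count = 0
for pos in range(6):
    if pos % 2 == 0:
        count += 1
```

Let's trace through this code step by step.

Initialize: count = 0
Entering loop: for pos in range(6):
After iteration 1: pos = 0, count = 1
After iteration 2: pos = 1, count = 1
After iteration 3: pos = 2, count = 2
After iteration 4: pos = 3, count = 2
After iteration 5: pos = 4, count = 3
After iteration 6: pos = 5, count = 3
Loop ends.

Final answer: 3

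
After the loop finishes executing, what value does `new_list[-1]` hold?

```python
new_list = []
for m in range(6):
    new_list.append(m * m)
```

Let's trace through this code step by step.

Initialize: new_list = []
Entering loop: for m in range(6):
After iteration 1: m = 0, new_list = [0]
After iteration 2: m = 1, new_list = [0, 1]
After iteration 3: m = 2, new_list = [0, 1, 4]
After iteration 4: m = 3, new_list = [0, 1, 4, 9]
After iteration 5: m = 4, new_list = [0, 1, 4, 9, 16]
After iteration 6: m = 5, new_list = [0, 1, 4, 9, 16, 25]
Loop ends.
new_list[-1] = 25

Final answer: 25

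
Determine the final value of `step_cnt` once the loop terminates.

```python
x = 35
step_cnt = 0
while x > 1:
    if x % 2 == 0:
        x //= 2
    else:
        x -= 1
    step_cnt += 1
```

Let's trace through this code step by step.

Initialize: x = 35
Initialize: step_cnt = 0
Entering loop: while x > 1:
After iteration 1: x = 34, step_cnt = 1
After iteration 2: x = 17, step_cnt = 2
After iteration 3: x = 16, step_cnt = 3
After iteration 4: x = 8, step_cnt = 4
After iteration 5: x = 4, step_cnt = 5
After iteration 6: x = 2, step_cnt = 6
After iteration 7: x = 1, step_cnt = 7
Loop ends.

Final answer: 7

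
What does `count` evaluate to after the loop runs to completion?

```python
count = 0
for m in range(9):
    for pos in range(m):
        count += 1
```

Let's trace through this code step by step.

Initialize: count = 0
Entering loop: for m in range(9):
After iteration 1: m = 0, count = 0
After iteration 2: m = 1, count = 1, pos = 0
After iteration 3: m = 2, count = 3, pos = 1
After iteration 4: m = 3, count = 6, pos = 2
After iteration 5: m = 4, count = 10, pos = 3
After iteration 6: m = 5, count = 15, pos = 4
After iteration 7: m = 6, count = 21, pos = 5
After iteration 8: m = 7, count = 28, pos = 6
After iteration 9: m = 8, count = 36, pos = 7
Loop ends.

Final answer: 36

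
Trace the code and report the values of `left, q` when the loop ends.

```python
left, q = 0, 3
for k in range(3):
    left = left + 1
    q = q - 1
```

Let's trace through this code step by step.

Initialize: left = 0
Initialize: q = 3
Entering loop: for k in range(3):
After iteration 1: k = 0, left = 1, q = 2
After iteration 2: k = 1, left = 2, q = 1
After iteration 3: k = 2, left = 3, q = 0
Loop ends.

Final answer: 3, 0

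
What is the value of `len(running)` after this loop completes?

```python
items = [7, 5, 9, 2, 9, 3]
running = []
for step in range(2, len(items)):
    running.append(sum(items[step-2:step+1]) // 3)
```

Let's trace through this code step by step.

Initialize: items = [7, 5, 9, 2, 9, 3]
Initialize: running = []
Entering loop: for step in range(2, len(items)):
After iteration 1: step = 2, running = [7]
After iteration 2: step = 3, running = [7, 5]
After iteration 3: step = 4, running = [7, 5, 6]
After iteration 4: step = 5, running = [7, 5, 6, 4]
Loop ends.
len(running) = 4

Final answer: 4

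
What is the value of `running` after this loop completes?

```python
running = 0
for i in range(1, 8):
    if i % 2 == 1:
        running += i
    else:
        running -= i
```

Let's trace through this code step by step.

Initialize: running = 0
Entering loop: for i in range(1, 8):
After iteration 1: i = 1, running = 1
After iteration 2: i = 2, running = -1
After iteration 3: i = 3, running = 2
After iteration 4: i = 4, running = -2
After iteration 5: i = 5, running = 3
After iteration 6: i = 6, running = -3
After iteration 7: i = 7, running = 4
Loop ends.

Final answer: 4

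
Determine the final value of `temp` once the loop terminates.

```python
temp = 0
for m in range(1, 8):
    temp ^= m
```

Let's trace through this code step by step.

Initialize: temp = 0
Entering loop: for m in range(1, 8):
After iteration 1: m = 1, temp = 1
After iteration 2: m = 2, temp = 3
After iteration 3: m = 3, temp = 0
After iteration 4: m = 4, temp = 4
After iteration 5: m = 5, temp = 1
After iteration 6: m = 6, temp = 7
After iteration 7: m = 7, temp = 0
Loop ends.

Final answer: 0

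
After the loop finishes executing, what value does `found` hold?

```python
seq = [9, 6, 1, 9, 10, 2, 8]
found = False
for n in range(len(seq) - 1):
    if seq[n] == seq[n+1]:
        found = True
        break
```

Let's trace through this code step by step.

Initialize: seq = [9, 6, 1, 9, 10, 2, 8]
Initialize: found = False
Entering loop: for n in range(len(seq) - 1):
After iteration 1: n = 0, found = False
After iteration 2: n = 1, found = False
After iteration 3: n = 2, found = False
After iteration 4: n = 3, found = False
After iteration 5: n = 4, found = False
After iteration 6: n = 5, found = False
Loop ends.

Final answer: False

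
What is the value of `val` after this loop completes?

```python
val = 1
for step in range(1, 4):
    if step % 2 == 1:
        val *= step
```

Let's trace through this code step by step.

Initialize: val = 1
Entering loop: for step in range(1, 4):
After iteration 1: step = 1, val = 1
After iteration 2: step = 2, val = 1
After iteration 3: step = 3, val = 3
Loop ends.

Final answer: 3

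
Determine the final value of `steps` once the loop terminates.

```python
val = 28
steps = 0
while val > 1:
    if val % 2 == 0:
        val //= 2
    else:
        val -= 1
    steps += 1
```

Let's trace through this code step by step.

Initialize: val = 28
Initialize: steps = 0
Entering loop: while val > 1:
After iteration 1: val = 14, steps = 1
After iteration 2: val = 7, steps = 2
After iteration 3: val = 6, steps = 3
After iteration 4: val = 3, steps = 4
After iteration 5: val = 2, steps = 5
After iteration 6: val = 1, steps = 6
Loop ends.

Final answer: 6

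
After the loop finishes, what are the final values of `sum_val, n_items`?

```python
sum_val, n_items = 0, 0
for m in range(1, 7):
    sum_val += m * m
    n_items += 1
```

Let's trace through this code step by step.

Initialize: sum_val = 0
Initialize: n_items = 0
Entering loop: for m in range(1, 7):
After iteration 1: m = 1, sum_val = 1, n_items = 1
After iteration 2: m = 2, sum_val = 5, n_items = 2
After iteration 3: m = 3, sum_val = 14, n_items = 3
After iteration 4: m = 4, sum_val = 30, n_items = 4
After iteration 5: m = 5, sum_val = 55, n_items = 5
After iteration 6: m = 6, sum_val = 91, n_items = 6
Loop ends.

Final answer: 91, 6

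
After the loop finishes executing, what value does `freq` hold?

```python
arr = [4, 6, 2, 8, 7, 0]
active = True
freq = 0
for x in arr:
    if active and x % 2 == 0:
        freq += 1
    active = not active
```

Let's trace through this code step by step.

Initialize: arr = [4, 6, 2, 8, 7, 0]
Initialize: active = True
Initialize: freq = 0
Entering loop: for x in arr:
After iteration 1: x = 4, active = False, freq = 1
After iteration 2: x = 6, active = True, freq = 1
After iteration 3: x = 2, active = False, freq = 2
After iteration 4: x = 8, active = True, freq = 2
After iteration 5: x = 7, active = False, freq = 2
After iteration 6: x = 0, active = True, freq = 2
Loop ends.

Final answer: 2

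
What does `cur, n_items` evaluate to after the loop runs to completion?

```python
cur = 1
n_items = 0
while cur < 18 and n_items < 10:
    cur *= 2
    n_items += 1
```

Let's trace through this code step by step.

Initialize: cur = 1
Initialize: n_items = 0
Entering loop: while cur < 18 and n_items < 10:
After iteration 1: cur = 2, n_items = 1
After iteration 2: cur = 4, n_items = 2
After iteration 3: cur = 8, n_items = 3
After iteration 4: cur = 16, n_items = 4
After iteration 5: cur = 32, n_items = 5
Loop ends.

Final answer: 32, 5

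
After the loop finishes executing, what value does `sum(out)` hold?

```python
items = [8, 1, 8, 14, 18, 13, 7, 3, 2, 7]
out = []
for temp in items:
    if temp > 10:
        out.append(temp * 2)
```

Let's trace through this code step by step.

Initialize: items = [8, 1, 8, 14, 18, 13, 7, 3, 2, 7]
Initialize: out = []
Entering loop: for temp in items:
After iteration 1: temp = 8, out = []
After iteration 2: temp = 1, out = []
After iteration 3: temp = 8, out = []
After iteration 4: temp = 14, out = [28]
After iteration 5: temp = 18, out = [28, 36]
After iteration 6: temp = 13, out = [28, 36, 26]
After iteration 7: temp = 7, out = [28, 36, 26]
After iteration 8: temp = 3, out = [28, 36, 26]
After iteration 9: temp = 2, out = [28, 36, 26]
After iteration 10: temp = 7, out = [28, 36, 26]
Loop ends.
sum(out) = 90

Final answer: 90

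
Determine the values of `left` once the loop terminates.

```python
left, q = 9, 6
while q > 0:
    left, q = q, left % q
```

Let's trace through this code step by step.

Initialize: left = 9
Initialize: q = 6
Entering loop: while q > 0:
After iteration 1: left = 6, q = 3
After iteration 2: left = 3, q = 0
Loop ends.

Final answer: 3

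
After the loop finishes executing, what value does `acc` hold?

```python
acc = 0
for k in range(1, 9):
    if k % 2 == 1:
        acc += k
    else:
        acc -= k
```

Let's trace through this code step by step.

Initialize: acc = 0
Entering loop: for k in range(1, 9):
After iteration 1: k = 1, acc = 1
After iteration 2: k = 2, acc = -1
After iteration 3: k = 3, acc = 2
After iteration 4: k = 4, acc = -2
After iteration 5: k = 5, acc = 3
After iteration 6: k = 6, acc = -3
After iteration 7: k = 7, acc = 4
After iteration 8: k = 8, acc = -4
Loop ends.

Final answer: -4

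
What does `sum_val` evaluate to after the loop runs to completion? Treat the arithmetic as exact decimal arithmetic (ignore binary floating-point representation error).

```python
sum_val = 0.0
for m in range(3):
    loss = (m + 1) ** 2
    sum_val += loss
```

Let's trace through this code step by step.

Initialize: sum_val = 0.0
Entering loop: for m in range(3):
After iteration 1: m = 0, sum_val = 1.0, loss = 1
After iteration 2: m = 1, sum_val = 5.0, loss = 4
After iteration 3: m = 2, sum_val = 14.0, loss = 9
Loop ends.

Final answer: 14.0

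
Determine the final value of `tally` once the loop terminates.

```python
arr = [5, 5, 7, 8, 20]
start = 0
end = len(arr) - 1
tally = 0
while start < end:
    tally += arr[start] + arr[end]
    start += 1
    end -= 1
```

Let's trace through this code step by step.

Initialize: arr = [5, 5, 7, 8, 20]
Initialize: start = 0
Initialize: end = 4
Initialize: tally = 0
Entering loop: while start < end:
After iteration 1: start = 1, end = 3, tally = 25
After iteration 2: start = 2, end = 2, tally = 38
Loop ends.

Final answer: 38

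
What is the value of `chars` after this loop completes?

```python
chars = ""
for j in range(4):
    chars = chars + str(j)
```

Let's trace through this code step by step.

Initialize: chars = ''
Entering loop: for j in range(4):
After iteration 1: j = 0, chars = '0'
After iteration 2: j = 1, chars = '01'
After iteration 3: j = 2, chars = '012'
After iteration 4: j = 3, chars = '0123'
Loop ends.

Final answer: '0123'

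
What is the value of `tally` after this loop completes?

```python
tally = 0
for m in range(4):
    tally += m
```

Let's trace through this code step by step.

Initialize: tally = 0
Entering loop: for m in range(4):
After iteration 1: m = 0, tally = 0
After iteration 2: m = 1, tally = 1
After iteration 3: m = 2, tally = 3
After iteration 4: m = 3, tally = 6
Loop ends.

Final answer: 6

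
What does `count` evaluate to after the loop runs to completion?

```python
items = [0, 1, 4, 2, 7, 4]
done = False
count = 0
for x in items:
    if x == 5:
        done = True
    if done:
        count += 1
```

Let's trace through this code step by step.

Initialize: items = [0, 1, 4, 2, 7, 4]
Initialize: done = False
Initialize: count = 0
Entering loop: for x in items:
After iteration 1: x = 0, count = 0
After iteration 2: x = 1, count = 0
After iteration 3: x = 4, count = 0
After iteration 4: x = 2, count = 0
After iteration 5: x = 7, count = 0
After iteration 6: x = 4, count = 0
Loop ends.

Final answer: 0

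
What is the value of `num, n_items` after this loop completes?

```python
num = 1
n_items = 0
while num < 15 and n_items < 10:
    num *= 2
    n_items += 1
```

Let's trace through this code step by step.

Initialize: num = 1
Initialize: n_items = 0
Entering loop: while num < 15 and n_items < 10:
After iteration 1: num = 2, n_items = 1
After iteration 2: num = 4, n_items = 2
After iteration 3: num = 8, n_items = 3
After iteration 4: num = 16, n_items = 4
Loop ends.

Final answer: 16, 4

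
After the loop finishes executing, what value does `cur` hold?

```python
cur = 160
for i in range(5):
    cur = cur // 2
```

Let's trace through this code step by step.

Initialize: cur = 160
Entering loop: for i in range(5):
After iteration 1: i = 0, cur = 80
After iteration 2: i = 1, cur = 40
After iteration 3: i = 2, cur = 20
After iteration 4: i = 3, cur = 10
After iteration 5: i = 4, cur = 5
Loop ends.

Final answer: 5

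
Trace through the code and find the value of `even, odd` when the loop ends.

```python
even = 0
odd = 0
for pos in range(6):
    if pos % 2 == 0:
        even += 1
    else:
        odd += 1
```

Let's trace through this code step by step.

Initialize: even = 0
Initialize: odd = 0
Entering loop: for pos in range(6):
After iteration 1: pos = 0, even = 1, odd = 0
After iteration 2: pos = 1, even = 1, odd = 1
After iteration 3: pos = 2, even = 2, odd = 1
After iteration 4: pos = 3, even = 2, odd = 2
After iteration 5: pos = 4, even = 3, odd = 2
After iteration 6: pos = 5, even = 3, odd = 3
Loop ends.

Final answer: 3, 3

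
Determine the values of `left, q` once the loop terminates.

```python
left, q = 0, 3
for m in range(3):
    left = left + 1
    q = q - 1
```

Let's trace through this code step by step.

Initialize: left = 0
Initialize: q = 3
Entering loop: for m in range(3):
After iteration 1: m = 0, left = 1, q = 2
After iteration 2: m = 1, left = 2, q = 1
After iteration 3: m = 2, left = 3, q = 0
Loop ends.

Final answer: 3, 0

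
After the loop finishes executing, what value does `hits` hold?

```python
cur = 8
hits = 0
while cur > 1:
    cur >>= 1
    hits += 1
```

Let's trace through this code step by step.

Initialize: cur = 8
Initialize: hits = 0
Entering loop: while cur > 1:
After iteration 1: cur = 4, hits = 1
After iteration 2: cur = 2, hits = 2
After iteration 3: cur = 1, hits = 3
Loop ends.

Final answer: 3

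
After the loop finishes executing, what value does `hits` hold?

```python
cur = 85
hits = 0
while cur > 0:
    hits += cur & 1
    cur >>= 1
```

Let's trace through this code step by step.

Initialize: cur = 85
Initialize: hits = 0
Entering loop: while cur > 0:
After iteration 1: cur = 42, hits = 1
After iteration 2: cur = 21, hits = 1
After iteration 3: cur = 10, hits = 2
After iteration 4: cur = 5, hits = 2
After iteration 5: cur = 2, hits = 3
After iteration 6: cur = 1, hits = 3
After iteration 7: cur = 0, hits = 4
Loop ends.

Final answer: 4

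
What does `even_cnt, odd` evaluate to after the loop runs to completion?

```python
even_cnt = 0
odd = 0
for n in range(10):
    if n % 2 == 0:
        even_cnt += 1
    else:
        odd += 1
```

Let's trace through this code step by step.

Initialize: even_cnt = 0
Initialize: odd = 0
Entering loop: for n in range(10):
After iteration 1: n = 0, even_cnt = 1, odd = 0
After iteration 2: n = 1, even_cnt = 1, odd = 1
After iteration 3: n = 2, even_cnt = 2, odd = 1
After iteration 4: n = 3, even_cnt = 2, odd = 2
After iteration 5: n = 4, even_cnt = 3, odd = 2
After iteration 6: n = 5, even_cnt = 3, odd = 3
After iteration 7: n = 6, even_cnt = 4, odd = 3
After iteration 8: n = 7, even_cnt = 4, odd = 4
After iteration 9: n = 8, even_cnt = 5, odd = 4
After iteration 10: n = 9, even_cnt = 5, odd = 5
Loop ends.

Final answer: 5, 5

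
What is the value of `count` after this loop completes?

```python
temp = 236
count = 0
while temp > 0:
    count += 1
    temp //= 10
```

Let's trace through this code step by step.

Initialize: temp = 236
Initialize: count = 0
Entering loop: while temp > 0:
After iteration 1: temp = 23, count = 1
After iteration 2: temp = 2, count = 2
After iteration 3: temp = 0, count = 3
Loop ends.

Final answer: 3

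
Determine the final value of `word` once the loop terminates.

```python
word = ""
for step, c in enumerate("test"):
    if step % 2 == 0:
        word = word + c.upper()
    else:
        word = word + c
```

Let's trace through this code step by step.

Initialize: word = ''
Entering loop: for step, c in enumerate("test"):
After iteration 1: step = 0, c = 't', word = 'T'
After iteration 2: step = 1, c = 'e', word = 'Te'
After iteration 3: step = 2, c = 's', word = 'TeS'
After iteration 4: step = 3, c = 't', word = 'TeSt'
Loop ends.

Final answer: 'TeSt'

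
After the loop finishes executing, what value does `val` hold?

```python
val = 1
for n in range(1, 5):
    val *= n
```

Let's trace through this code step by step.

Initialize: val = 1
Entering loop: for n in range(1, 5):
After iteration 1: n = 1, val = 1
After iteration 2: n = 2, val = 2
After iteration 3: n = 3, val = 6
After iteration 4: n = 4, val = 24
Loop ends.

Final answer: 24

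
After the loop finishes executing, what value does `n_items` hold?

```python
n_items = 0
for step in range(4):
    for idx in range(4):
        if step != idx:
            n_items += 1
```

Let's trace through this code step by step.

Initialize: n_items = 0
Entering loop: for step in range(4):
After iteration 1: step = 0, n_items = 3
After iteration 2: step = 1, n_items = 6
After iteration 3: step = 2, n_items = 9
After iteration 4: step = 3, n_items = 12
Loop ends.

Final answer: 12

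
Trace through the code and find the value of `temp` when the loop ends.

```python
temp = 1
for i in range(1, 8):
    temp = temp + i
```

Let's trace through this code step by step.

Initialize: temp = 1
Entering loop: for i in range(1, 8):
After iteration 1: i = 1, temp = 2
After iteration 2: i = 2, temp = 4
After iteration 3: i = 3, temp = 7
After iteration 4: i = 4, temp = 11
After iteration 5: i = 5, temp = 16
After iteration 6: i = 6, temp = 22
After iteration 7: i = 7, temp = 29
Loop ends.

Final answer: 29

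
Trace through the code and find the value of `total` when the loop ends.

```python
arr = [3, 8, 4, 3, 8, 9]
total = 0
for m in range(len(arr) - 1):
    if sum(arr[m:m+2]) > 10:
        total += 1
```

Let's trace through this code step by step.

Initialize: arr = [3, 8, 4, 3, 8, 9]
Initialize: total = 0
Entering loop: for m in range(len(arr) - 1):
After iteration 1: m = 0, total = 1
After iteration 2: m = 1, total = 2
After iteration 3: m = 2, total = 2
After iteration 4: m = 3, total = 3
After iteration 5: m = 4, total = 4
Loop ends.

Final answer: 4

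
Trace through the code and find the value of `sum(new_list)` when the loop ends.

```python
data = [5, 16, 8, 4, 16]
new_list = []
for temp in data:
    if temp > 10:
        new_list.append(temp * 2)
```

Let's trace through this code step by step.

Initialize: data = [5, 16, 8, 4, 16]
Initialize: new_list = []
Entering loop: for temp in data:
After iteration 1: temp = 5, new_list = []
After iteration 2: temp = 16, new_list = [32]
After iteration 3: temp = 8, new_list = [32]
After iteration 4: temp = 4, new_list = [32]
After iteration 5: temp = 16, new_list = [32, 32]
Loop ends.
sum(new_list) = 64

Final answer: 64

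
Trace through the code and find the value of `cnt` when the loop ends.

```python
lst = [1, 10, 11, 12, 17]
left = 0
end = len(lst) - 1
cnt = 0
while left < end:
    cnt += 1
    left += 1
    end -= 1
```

Let's trace through this code step by step.

Initialize: lst = [1, 10, 11, 12, 17]
Initialize: left = 0
Initialize: end = 4
Initialize: cnt = 0
Entering loop: while left < end:
After iteration 1: left = 1, end = 3, cnt = 1
After iteration 2: left = 2, end = 2, cnt = 2
Loop ends.

Final answer: 2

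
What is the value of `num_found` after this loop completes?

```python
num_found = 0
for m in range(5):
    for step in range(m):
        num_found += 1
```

Let's trace through this code step by step.

Initialize: num_found = 0
Entering loop: for m in range(5):
After iteration 1: m = 0, num_found = 0
After iteration 2: m = 1, num_found = 1, step = 0
After iteration 3: m = 2, num_found = 3, step = 1
After iteration 4: m = 3, num_found = 6, step = 2
After iteration 5: m = 4, num_found = 10, step = 3
Loop ends.

Final answer: 10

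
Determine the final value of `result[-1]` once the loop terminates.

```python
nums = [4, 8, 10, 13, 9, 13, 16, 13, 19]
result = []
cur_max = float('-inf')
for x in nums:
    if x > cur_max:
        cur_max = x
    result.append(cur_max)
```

Let's trace through this code step by step.

Initialize: nums = [4, 8, 10, 13, 9, 13, 16, 13, 19]
Initialize: result = []
Initialize: cur_max = -inf
Entering loop: for x in nums:
After iteration 1: x = 4, result = [4], cur_max = 4
After iteration 2: x = 8, result = [4, 8], cur_max = 8
After iteration 3: x = 10, result = [4, 8, 10], cur_max = 10
After iteration 4: x = 13, result = [4, 8, 10, 13], cur_max = 13
After iteration 5: x = 9, result = [4, 8, 10, 13, 13], cur_max = 13
After iteration 6: x = 13, result = [4, 8, 10, 13, 13, 13], cur_max = 13
After iteration 7: x = 16, result = [4, 8, 10, 13, 13, 13, 16], cur_max = 16
After iteration 8: x = 13, result = [4, 8, 10, 13, 13, 13, 16, 16], cur_max = 16
After iteration 9: x = 19, result = [4, 8, 10, 13, 13, 13, 16, 16, 19], cur_max = 19
Loop ends.
result[-1] = 19

Final answer: 19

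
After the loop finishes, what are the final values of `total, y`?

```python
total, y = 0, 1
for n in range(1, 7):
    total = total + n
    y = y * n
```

Let's trace through this code step by step.

Initialize: total = 0
Initialize: y = 1
Entering loop: for n in range(1, 7):
After iteration 1: n = 1, total = 1, y = 1
After iteration 2: n = 2, total = 3, y = 2
After iteration 3: n = 3, total = 6, y = 6
After iteration 4: n = 4, total = 10, y = 24
After iteration 5: n = 5, total = 15, y = 120
After iteration 6: n = 6, total = 21, y = 720
Loop ends.

Final answer: 21, 720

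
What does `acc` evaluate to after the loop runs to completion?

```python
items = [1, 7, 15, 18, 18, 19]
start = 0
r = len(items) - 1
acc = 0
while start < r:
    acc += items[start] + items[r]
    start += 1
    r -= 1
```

Let's trace through this code step by step.

Initialize: items = [1, 7, 15, 18, 18, 19]
Initialize: start = 0
Initialize: r = 5
Initialize: acc = 0
Entering loop: while start < r:
After iteration 1: start = 1, r = 4, acc = 20
After iteration 2: start = 2, r = 3, acc = 45
After iteration 3: start = 3, r = 2, acc = 78
Loop ends.

Final answer: 78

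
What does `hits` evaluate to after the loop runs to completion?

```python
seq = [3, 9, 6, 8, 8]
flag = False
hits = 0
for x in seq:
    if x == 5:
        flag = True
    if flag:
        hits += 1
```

Let's trace through this code step by step.

Initialize: seq = [3, 9, 6, 8, 8]
Initialize: flag = False
Initialize: hits = 0
Entering loop: for x in seq:
After iteration 1: x = 3, hits = 0
After iteration 2: x = 9, hits = 0
After iteration 3: x = 6, hits = 0
After iteration 4: x = 8, hits = 0
After iteration 5: x = 8, hits = 0
Loop ends.

Final answer: 0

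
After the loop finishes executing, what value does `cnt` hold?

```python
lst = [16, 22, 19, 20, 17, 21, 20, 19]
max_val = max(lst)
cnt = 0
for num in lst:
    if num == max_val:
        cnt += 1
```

Let's trace through this code step by step.

Initialize: lst = [16, 22, 19, 20, 17, 21, 20, 19]
Initialize: max_val = 22
Initialize: cnt = 0
Entering loop: for num in lst:
After iteration 1: num = 16, cnt = 0
After iteration 2: num = 22, cnt = 1
After iteration 3: num = 19, cnt = 1
After iteration 4: num = 20, cnt = 1
After iteration 5: num = 17, cnt = 1
After iteration 6: num = 21, cnt = 1
After iteration 7: num = 20, cnt = 1
After iteration 8: num = 19, cnt = 1
Loop ends.

Final answer: 1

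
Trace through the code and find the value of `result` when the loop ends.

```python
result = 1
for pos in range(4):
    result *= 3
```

Let's trace through this code step by step.

Initialize: result = 1
Entering loop: for pos in range(4):
After iteration 1: pos = 0, result = 3
After iteration 2: pos = 1, result = 9
After iteration 3: pos = 2, result = 27
After iteration 4: pos = 3, result = 81
Loop ends.

Final answer: 81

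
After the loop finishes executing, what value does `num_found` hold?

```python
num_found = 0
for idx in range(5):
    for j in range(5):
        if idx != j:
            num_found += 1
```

Let's trace through this code step by step.

Initialize: num_found = 0
Entering loop: for idx in range(5):
After iteration 1: idx = 0, num_found = 4
After iteration 2: idx = 1, num_found = 8
After iteration 3: idx = 2, num_found = 12
After iteration 4: idx = 3, num_found = 16
After iteration 5: idx = 4, num_found = 20
Loop ends.

Final answer: 20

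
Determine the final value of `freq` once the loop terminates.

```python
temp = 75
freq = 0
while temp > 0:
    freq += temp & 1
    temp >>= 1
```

Let's trace through this code step by step.

Initialize: temp = 75
Initialize: freq = 0
Entering loop: while temp > 0:
After iteration 1: temp = 37, freq = 1
After iteration 2: temp = 18, freq = 2
After iteration 3: temp = 9, freq = 2
After iteration 4: temp = 4, freq = 3
After iteration 5: temp = 2, freq = 3
After iteration 6: temp = 1, freq = 3
After iteration 7: temp = 0, freq = 4
Loop ends.

Final answer: 4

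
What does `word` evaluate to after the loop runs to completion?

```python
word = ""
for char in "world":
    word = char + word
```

Let's trace through this code step by step.

Initialize: word = ''
Entering loop: for char in "world":
After iteration 1: char = 'w', word = 'w'
After iteration 2: char = 'o', word = 'ow'
After iteration 3: char = 'r', word = 'row'
After iteration 4: char = 'l', word = 'lrow'
After iteration 5: char = 'd', word = 'dlrow'
Loop ends.

Final answer: 'dlrow'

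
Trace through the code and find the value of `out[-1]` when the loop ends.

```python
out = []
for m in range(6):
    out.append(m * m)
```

Let's trace through this code step by step.

Initialize: out = []
Entering loop: for m in range(6):
After iteration 1: m = 0, out = [0]
After iteration 2: m = 1, out = [0, 1]
After iteration 3: m = 2, out = [0, 1, 4]
After iteration 4: m = 3, out = [0, 1, 4, 9]
After iteration 5: m = 4, out = [0, 1, 4, 9, 16]
After iteration 6: m = 5, out = [0, 1, 4, 9, 16, 25]
Loop ends.
out[-1] = 25

Final answer: 25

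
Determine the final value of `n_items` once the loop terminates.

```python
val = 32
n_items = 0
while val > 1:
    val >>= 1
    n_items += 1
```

Let's trace through this code step by step.

Initialize: val = 32
Initialize: n_items = 0
Entering loop: while val > 1:
After iteration 1: val = 16, n_items = 1
After iteration 2: val = 8, n_items = 2
After iteration 3: val = 4, n_items = 3
After iteration 4: val = 2, n_items = 4
After iteration 5: val = 1, n_items = 5
Loop ends.

Final answer: 5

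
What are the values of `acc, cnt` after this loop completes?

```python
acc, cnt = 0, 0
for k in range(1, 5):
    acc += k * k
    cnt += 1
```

Let's trace through this code step by step.

Initialize: acc = 0
Initialize: cnt = 0
Entering loop: for k in range(1, 5):
After iteration 1: k = 1, acc = 1, cnt = 1
After iteration 2: k = 2, acc = 5, cnt = 2
After iteration 3: k = 3, acc = 14, cnt = 3
After iteration 4: k = 4, acc = 30, cnt = 4
Loop ends.

Final answer: 30, 4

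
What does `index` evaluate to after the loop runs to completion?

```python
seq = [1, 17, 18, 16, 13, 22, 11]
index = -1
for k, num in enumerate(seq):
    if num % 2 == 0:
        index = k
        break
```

Let's trace through this code step by step.

Initialize: seq = [1, 17, 18, 16, 13, 22, 11]
Initialize: index = -1
Entering loop: for k, num in enumerate(seq):
After iteration 1: k = 0, num = 1, index = -1
After iteration 2: k = 1, num = 17, index = -1
After iteration 3: k = 2, num = 18, index = 2
Loop ends.

Final answer: 2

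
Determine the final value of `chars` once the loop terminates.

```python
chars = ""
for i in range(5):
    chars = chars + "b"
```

Let's trace through this code step by step.

Initialize: chars = ''
Entering loop: for i in range(5):
After iteration 1: i = 0, chars = 'b'
After iteration 2: i = 1, chars = 'bb'
After iteration 3: i = 2, chars = 'bbb'
After iteration 4: i = 3, chars = 'bbbb'
After iteration 5: i = 4, chars = 'bbbbb'
Loop ends.

Final answer: 'bbbbb'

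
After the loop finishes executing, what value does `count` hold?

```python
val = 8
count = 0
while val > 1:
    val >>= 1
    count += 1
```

Let's trace through this code step by step.

Initialize: val = 8
Initialize: count = 0
Entering loop: while val > 1:
After iteration 1: val = 4, count = 1
After iteration 2: val = 2, count = 2
After iteration 3: val = 1, count = 3
Loop ends.

Final answer: 3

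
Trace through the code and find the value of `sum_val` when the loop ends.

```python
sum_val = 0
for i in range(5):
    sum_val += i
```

Let's trace through this code step by step.

Initialize: sum_val = 0
Entering loop: for i in range(5):
After iteration 1: i = 0, sum_val = 0
After iteration 2: i = 1, sum_val = 1
After iteration 3: i = 2, sum_val = 3
After iteration 4: i = 3, sum_val = 6
After iteration 5: i = 4, sum_val = 10
Loop ends.

Final answer: 10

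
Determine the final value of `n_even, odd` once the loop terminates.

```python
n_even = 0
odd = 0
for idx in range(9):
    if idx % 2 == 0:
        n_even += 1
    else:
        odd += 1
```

Let's trace through this code step by step.

Initialize: n_even = 0
Initialize: odd = 0
Entering loop: for idx in range(9):
After iteration 1: idx = 0, n_even = 1, odd = 0
After iteration 2: idx = 1, n_even = 1, odd = 1
After iteration 3: idx = 2, n_even = 2, odd = 1
After iteration 4: idx = 3, n_even = 2, odd = 2
After iteration 5: idx = 4, n_even = 3, odd = 2
After iteration 6: idx = 5, n_even = 3, odd = 3
After iteration 7: idx = 6, n_even = 4, odd = 3
After iteration 8: idx = 7, n_even = 4, odd = 4
After iteration 9: idx = 8, n_even = 5, odd = 4
Loop ends.

Final answer: 5, 4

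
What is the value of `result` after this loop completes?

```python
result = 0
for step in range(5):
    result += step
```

Let's trace through this code step by step.

Initialize: result = 0
Entering loop: for step in range(5):
After iteration 1: step = 0, result = 0
After iteration 2: step = 1, result = 1
After iteration 3: step = 2, result = 3
After iteration 4: step = 3, result = 6
After iteration 5: step = 4, result = 10
Loop ends.

Final answer: 10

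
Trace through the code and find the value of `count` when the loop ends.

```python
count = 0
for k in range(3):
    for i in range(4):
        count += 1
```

Let's trace through this code step by step.

Initialize: count = 0
Entering loop: for k in range(3):
After iteration 1: k = 0, count = 4
After iteration 2: k = 1, count = 8
After iteration 3: k = 2, count = 12
Loop ends.

Final answer: 12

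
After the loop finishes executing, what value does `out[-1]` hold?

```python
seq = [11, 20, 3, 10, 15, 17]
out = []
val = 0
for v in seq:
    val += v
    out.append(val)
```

Let's trace through this code step by step.

Initialize: seq = [11, 20, 3, 10, 15, 17]
Initialize: out = []
Initialize: val = 0
Entering loop: for v in seq:
After iteration 1: v = 11, out = [11], val = 11
After iteration 2: v = 20, out = [11, 31], val = 31
After iteration 3: v = 3, out = [11, 31, 34], val = 34
After iteration 4: v = 10, out = [11, 31, 34, 44], val = 44
After iteration 5: v = 15, out = [11, 31, 34, 44, 59], val = 59
After iteration 6: v = 17, out = [11, 31, 34, 44, 59, 76], val = 76
Loop ends.
out[-1] = 76

Final answer: 76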